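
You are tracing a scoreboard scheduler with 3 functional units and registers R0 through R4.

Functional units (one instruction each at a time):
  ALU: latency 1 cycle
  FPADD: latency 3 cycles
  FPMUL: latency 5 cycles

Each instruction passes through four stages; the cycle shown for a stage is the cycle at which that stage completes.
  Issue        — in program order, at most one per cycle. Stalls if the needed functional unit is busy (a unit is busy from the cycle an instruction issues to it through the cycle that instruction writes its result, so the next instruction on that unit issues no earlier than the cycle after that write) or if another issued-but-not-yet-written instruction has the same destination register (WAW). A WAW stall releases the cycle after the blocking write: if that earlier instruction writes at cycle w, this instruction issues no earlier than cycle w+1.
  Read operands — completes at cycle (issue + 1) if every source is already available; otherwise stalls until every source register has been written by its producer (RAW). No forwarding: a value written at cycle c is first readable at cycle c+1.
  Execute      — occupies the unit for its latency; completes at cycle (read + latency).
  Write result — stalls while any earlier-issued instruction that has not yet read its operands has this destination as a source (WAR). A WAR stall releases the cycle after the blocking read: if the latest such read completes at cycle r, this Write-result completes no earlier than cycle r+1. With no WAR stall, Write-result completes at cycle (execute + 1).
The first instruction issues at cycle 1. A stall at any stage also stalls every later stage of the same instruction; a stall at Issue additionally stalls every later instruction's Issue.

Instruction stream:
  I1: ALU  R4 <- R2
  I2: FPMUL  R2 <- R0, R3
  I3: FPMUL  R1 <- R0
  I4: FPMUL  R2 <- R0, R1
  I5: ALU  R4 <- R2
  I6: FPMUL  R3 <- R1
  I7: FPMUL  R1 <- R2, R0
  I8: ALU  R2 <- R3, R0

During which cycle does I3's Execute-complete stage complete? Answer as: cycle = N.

cycle = 16

I1  is:1  ro:2  ex:3  wr:4
I2  is:2  ro:3  ex:8  wr:9
I3  is:10  ro:11  ex:16  wr:17  — struct: FPMUL busy until I2 writes@9
I4  is:18  ro:19  ex:24  wr:25  — struct: FPMUL busy until I3 writes@17
I5  is:19  ro:26  ex:27  wr:28  — RAW R2: wait I4 write@25
I6  is:26  ro:27  ex:32  wr:33  — struct: FPMUL busy until I4 writes@25
I7  is:34  ro:35  ex:40  wr:41  — struct: FPMUL busy until I6 writes@33
I8  is:35  ro:36  ex:37  wr:38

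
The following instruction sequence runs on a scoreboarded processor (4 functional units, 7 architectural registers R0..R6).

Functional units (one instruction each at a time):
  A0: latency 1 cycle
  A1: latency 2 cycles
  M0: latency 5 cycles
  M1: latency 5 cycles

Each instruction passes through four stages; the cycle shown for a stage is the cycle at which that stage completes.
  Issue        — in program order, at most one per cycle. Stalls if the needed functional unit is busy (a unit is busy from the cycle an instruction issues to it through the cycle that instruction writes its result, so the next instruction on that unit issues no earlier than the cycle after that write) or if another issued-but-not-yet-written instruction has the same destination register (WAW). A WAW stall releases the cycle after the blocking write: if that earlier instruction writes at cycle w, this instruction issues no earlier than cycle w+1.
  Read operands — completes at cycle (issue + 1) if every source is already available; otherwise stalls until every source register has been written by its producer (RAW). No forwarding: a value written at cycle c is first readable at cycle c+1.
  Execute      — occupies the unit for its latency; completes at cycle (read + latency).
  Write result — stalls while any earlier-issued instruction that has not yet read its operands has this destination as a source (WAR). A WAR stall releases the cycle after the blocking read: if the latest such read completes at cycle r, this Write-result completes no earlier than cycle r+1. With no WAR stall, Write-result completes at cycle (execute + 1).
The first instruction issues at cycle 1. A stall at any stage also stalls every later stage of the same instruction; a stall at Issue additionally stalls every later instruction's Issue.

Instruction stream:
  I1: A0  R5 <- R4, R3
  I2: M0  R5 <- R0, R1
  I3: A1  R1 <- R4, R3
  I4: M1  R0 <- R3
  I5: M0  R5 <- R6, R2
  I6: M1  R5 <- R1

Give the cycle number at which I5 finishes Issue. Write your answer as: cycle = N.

[1] I1 dispatched to A0
[2] I1 operands ready
[3] I1 complete
[4] R5←I1
[5] I2 dispatched to M0
[6] I2 operands ready; I3 dispatched to A1
[7] I3 operands ready; I4 dispatched to M1
[8] I4 operands ready
[9] I3 complete
[10] R1←I3
[11] I2 complete
[12] R5←I2
[13] I4 complete; I5 dispatched to M0
[14] R0←I4; I5 operands ready
[19] I5 complete
[20] R5←I5
[21] I6 dispatched to M1
[22] I6 operands ready
[27] I6 complete
[28] R5←I6

cycle = 13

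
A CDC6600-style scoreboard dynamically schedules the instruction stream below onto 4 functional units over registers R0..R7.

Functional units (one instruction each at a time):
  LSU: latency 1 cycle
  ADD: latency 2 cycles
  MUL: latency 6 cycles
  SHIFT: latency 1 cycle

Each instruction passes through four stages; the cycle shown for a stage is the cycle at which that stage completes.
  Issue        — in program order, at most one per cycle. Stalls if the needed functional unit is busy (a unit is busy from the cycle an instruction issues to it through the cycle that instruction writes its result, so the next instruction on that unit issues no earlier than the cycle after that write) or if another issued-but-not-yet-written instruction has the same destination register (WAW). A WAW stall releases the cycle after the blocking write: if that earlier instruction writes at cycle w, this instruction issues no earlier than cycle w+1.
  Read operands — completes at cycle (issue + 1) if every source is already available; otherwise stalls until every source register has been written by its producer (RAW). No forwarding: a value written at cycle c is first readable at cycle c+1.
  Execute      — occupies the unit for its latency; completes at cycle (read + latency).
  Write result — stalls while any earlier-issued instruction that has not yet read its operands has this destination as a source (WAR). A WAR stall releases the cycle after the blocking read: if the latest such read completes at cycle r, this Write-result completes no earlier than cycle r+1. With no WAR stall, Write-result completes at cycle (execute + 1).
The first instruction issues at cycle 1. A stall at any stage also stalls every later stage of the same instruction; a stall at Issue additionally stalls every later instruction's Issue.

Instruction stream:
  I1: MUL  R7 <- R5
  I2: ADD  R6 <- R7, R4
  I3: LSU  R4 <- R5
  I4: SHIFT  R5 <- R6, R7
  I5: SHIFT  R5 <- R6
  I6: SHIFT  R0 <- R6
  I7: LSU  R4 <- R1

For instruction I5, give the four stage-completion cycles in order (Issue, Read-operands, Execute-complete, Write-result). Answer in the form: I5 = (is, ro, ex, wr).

I5 = (17, 18, 19, 20)

  I1 | 1 | 2 | 8 | 9
  I2 | 2 | 10 | 12 | 13   RAW R7: wait I1 write@9
  I3 | 3 | 4 | 5 | 11   WAR R4: wait I2 read@10
  I4 | 4 | 14 | 15 | 16   RAW R6: wait I2 write@13
  I5 | 17 | 18 | 19 | 20   struct: SHIFT busy until I4 writes@16
  I6 | 21 | 22 | 23 | 24   struct: SHIFT busy until I5 writes@20
  I7 | 22 | 23 | 24 | 25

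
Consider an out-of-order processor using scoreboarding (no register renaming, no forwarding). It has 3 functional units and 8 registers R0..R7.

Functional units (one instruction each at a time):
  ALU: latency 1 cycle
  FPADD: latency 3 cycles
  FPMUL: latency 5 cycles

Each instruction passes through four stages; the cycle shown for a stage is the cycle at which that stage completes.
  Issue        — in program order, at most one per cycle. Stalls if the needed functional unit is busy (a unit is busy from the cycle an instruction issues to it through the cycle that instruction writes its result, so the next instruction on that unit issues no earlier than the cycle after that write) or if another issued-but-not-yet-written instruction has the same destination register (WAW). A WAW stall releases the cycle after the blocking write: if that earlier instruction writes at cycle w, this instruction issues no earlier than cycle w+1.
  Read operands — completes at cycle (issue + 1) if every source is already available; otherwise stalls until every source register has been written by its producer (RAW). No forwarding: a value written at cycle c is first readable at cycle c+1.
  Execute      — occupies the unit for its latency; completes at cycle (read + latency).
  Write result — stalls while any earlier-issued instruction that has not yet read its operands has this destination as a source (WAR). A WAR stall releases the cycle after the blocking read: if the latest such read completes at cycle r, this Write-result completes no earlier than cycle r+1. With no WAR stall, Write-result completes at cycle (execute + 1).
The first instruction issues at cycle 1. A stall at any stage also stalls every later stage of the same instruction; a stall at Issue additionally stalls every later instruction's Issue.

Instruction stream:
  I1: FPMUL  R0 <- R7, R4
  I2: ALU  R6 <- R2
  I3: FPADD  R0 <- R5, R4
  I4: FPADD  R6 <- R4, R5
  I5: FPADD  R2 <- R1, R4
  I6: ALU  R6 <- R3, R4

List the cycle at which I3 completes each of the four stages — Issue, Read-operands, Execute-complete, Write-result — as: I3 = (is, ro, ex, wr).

I3 = (9, 10, 13, 14)

I1: IS=1 RO=2 EX=7 WR=8
I2: IS=2 RO=3 EX=4 WR=5
I3: IS=9 RO=10 EX=13 WR=14  [WAW R0: wait I1 write@8]
I4: IS=15 RO=16 EX=19 WR=20  [struct: FPADD busy until I3 writes@14]
I5: IS=21 RO=22 EX=25 WR=26  [struct: FPADD busy until I4 writes@20]
I6: IS=22 RO=23 EX=24 WR=25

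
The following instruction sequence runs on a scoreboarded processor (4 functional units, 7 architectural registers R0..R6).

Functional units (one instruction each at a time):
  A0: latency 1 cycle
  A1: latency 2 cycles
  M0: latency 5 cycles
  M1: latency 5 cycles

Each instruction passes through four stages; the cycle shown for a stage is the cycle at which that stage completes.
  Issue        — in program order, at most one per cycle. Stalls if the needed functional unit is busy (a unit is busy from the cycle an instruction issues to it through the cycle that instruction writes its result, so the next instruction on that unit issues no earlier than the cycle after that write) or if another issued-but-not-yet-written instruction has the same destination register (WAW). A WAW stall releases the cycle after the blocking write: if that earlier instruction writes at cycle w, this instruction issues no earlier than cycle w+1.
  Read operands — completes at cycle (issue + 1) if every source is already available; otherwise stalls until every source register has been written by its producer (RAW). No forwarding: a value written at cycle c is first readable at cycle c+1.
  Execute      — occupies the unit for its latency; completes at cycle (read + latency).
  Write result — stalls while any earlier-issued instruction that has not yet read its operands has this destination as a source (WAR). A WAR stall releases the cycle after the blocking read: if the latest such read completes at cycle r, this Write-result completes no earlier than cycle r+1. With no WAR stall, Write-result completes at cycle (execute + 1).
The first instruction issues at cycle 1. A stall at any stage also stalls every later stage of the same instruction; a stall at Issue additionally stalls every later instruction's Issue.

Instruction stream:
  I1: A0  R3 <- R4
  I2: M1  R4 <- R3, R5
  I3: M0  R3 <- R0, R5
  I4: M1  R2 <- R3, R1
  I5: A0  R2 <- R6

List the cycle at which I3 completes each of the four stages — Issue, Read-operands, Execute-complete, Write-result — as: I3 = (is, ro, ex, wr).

  I1 | 1 | 2 | 3 | 4
  I2 | 2 | 5 | 10 | 11   RAW R3: wait I1 write@4
  I3 | 5 | 6 | 11 | 12   WAW R3: wait I1 write@4
  I4 | 12 | 13 | 18 | 19   struct: M1 busy until I2 writes@11
  I5 | 20 | 21 | 22 | 23   WAW R2: wait I4 write@19

I3 = (5, 6, 11, 12)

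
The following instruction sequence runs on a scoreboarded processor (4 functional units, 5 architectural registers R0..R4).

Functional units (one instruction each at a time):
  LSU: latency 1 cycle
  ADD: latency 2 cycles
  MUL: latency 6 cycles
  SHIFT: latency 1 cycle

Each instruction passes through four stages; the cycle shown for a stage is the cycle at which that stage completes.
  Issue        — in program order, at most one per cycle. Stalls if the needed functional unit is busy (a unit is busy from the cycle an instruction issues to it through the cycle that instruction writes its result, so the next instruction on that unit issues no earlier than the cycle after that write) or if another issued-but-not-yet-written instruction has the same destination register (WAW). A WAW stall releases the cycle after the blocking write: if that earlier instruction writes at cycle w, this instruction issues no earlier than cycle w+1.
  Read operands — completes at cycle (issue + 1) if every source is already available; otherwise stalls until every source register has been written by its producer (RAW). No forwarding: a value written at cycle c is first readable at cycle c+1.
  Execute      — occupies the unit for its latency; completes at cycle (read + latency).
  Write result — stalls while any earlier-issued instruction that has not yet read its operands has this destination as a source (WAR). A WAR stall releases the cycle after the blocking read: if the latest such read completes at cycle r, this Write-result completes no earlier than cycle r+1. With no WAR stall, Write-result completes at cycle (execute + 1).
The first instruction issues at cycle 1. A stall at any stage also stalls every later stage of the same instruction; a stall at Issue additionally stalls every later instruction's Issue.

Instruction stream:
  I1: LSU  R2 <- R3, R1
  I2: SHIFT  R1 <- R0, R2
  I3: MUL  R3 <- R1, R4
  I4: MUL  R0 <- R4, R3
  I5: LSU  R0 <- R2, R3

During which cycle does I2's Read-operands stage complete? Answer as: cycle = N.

c1: I1 issues→LSU
c2: I1 reads, I2 issues→SHIFT
c3: I1 exec-done, I3 issues→MUL
c4: I1 writes R2
c5: I2 reads
c6: I2 exec-done
c7: I2 writes R1
c8: I3 reads
c14: I3 exec-done
c15: I3 writes R3
c16: I4 issues→MUL
c17: I4 reads
c23: I4 exec-done
c24: I4 writes R0
c25: I5 issues→LSU
c26: I5 reads
c27: I5 exec-done
c28: I5 writes R0

cycle = 5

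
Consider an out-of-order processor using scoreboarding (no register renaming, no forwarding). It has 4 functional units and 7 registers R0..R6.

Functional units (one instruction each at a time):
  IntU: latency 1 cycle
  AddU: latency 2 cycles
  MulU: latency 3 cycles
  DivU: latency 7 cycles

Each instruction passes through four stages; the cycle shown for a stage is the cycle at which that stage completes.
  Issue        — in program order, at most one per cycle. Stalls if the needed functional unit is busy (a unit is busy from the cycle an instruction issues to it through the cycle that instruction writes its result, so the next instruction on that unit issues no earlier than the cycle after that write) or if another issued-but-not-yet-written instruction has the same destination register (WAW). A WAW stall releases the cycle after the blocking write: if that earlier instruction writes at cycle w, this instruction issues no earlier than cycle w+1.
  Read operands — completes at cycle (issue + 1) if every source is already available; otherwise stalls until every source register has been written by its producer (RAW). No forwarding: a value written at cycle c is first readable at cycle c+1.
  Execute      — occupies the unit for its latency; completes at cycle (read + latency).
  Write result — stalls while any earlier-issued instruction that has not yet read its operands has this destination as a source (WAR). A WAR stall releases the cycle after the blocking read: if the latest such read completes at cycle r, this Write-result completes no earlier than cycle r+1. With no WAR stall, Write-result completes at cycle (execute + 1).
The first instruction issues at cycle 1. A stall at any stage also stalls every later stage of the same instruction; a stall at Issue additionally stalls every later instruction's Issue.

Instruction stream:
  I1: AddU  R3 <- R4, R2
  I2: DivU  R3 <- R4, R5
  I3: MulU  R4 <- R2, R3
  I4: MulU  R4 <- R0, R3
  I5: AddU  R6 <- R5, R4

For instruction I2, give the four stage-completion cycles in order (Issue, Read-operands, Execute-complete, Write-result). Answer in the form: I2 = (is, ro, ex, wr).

c1: issue I1 (AddU)
c2: I1 read-ops
c4: I1 finished on AddU
c5: I1→R3
c6: issue I2 (DivU)
c7: I2 read-ops; issue I3 (MulU)
c14: I2 finished on DivU
c15: I2→R3
c16: I3 read-ops
c19: I3 finished on MulU
c20: I3→R4
c21: issue I4 (MulU)
c22: I4 read-ops; issue I5 (AddU)
c25: I4 finished on MulU
c26: I4→R4
c27: I5 read-ops
c29: I5 finished on AddU
c30: I5→R6

I2 = (6, 7, 14, 15)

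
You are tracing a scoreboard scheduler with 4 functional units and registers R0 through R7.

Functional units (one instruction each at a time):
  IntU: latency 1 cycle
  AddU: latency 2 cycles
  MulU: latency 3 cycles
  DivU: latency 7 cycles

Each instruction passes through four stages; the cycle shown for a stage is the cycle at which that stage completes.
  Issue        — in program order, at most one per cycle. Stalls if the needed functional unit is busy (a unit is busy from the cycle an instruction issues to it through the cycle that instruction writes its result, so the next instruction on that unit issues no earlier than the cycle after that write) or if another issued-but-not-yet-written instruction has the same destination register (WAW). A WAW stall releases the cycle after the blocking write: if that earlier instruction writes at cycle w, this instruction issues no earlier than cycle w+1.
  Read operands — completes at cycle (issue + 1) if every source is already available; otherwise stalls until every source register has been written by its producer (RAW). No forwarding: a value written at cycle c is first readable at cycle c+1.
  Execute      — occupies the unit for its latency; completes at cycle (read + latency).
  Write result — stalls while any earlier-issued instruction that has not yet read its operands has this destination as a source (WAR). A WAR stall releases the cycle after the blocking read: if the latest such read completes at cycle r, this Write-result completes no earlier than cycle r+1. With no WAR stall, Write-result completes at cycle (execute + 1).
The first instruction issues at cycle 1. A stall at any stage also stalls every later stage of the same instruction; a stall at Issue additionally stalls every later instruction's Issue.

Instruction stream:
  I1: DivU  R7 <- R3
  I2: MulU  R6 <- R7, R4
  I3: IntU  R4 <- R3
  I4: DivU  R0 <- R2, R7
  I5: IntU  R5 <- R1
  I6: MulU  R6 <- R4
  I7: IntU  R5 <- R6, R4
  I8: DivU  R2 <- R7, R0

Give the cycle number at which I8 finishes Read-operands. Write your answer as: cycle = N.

[1] I1 issues→DivU
[2] I1 reads | I2 issues→MulU
[3] I3 issues→IntU
[4] I3 reads
[5] I3 exec-done
[9] I1 exec-done
[10] I1 writes R7
[11] I2 reads | I4 issues→DivU
[12] I3 writes R4 | I4 reads
[13] I5 issues→IntU
[14] I2 exec-done | I5 reads
[15] I2 writes R6 | I5 exec-done
[16] I5 writes R5 | I6 issues→MulU
[17] I6 reads | I7 issues→IntU
[19] I4 exec-done
[20] I4 writes R0 | I6 exec-done
[21] I6 writes R6 | I8 issues→DivU
[22] I7 reads | I8 reads
[23] I7 exec-done
[24] I7 writes R5
[29] I8 exec-done
[30] I8 writes R2

cycle = 22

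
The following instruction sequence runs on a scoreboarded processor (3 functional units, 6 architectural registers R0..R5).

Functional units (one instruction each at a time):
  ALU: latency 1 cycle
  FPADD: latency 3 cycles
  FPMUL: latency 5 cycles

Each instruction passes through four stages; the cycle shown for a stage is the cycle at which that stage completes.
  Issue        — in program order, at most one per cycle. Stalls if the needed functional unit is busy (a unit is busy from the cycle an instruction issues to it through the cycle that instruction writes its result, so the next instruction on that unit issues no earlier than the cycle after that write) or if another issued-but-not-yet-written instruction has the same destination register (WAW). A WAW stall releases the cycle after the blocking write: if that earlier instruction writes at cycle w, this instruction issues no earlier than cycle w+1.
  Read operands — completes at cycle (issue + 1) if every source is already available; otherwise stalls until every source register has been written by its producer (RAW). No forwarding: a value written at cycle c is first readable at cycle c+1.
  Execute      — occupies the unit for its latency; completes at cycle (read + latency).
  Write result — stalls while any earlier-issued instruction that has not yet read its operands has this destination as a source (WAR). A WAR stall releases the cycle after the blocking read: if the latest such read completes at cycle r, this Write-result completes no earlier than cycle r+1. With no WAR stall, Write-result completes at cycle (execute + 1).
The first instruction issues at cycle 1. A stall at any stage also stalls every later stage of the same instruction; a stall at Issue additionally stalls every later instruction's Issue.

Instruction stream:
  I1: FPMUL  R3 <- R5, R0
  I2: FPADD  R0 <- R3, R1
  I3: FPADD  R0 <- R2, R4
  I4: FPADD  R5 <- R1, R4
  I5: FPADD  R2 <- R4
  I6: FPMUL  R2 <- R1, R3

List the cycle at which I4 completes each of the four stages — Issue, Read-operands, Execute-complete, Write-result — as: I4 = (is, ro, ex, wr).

[I1] 1/2/7/8
[I2] 2/9/12/13  (RAW R3: wait I1 write@8)
[I3] 14/15/18/19  (struct: FPADD busy until I2 writes@13)
[I4] 20/21/24/25  (struct: FPADD busy until I3 writes@19)
[I5] 26/27/30/31  (struct: FPADD busy until I4 writes@25)
[I6] 32/33/38/39  (WAW R2: wait I5 write@31)

I4 = (20, 21, 24, 25)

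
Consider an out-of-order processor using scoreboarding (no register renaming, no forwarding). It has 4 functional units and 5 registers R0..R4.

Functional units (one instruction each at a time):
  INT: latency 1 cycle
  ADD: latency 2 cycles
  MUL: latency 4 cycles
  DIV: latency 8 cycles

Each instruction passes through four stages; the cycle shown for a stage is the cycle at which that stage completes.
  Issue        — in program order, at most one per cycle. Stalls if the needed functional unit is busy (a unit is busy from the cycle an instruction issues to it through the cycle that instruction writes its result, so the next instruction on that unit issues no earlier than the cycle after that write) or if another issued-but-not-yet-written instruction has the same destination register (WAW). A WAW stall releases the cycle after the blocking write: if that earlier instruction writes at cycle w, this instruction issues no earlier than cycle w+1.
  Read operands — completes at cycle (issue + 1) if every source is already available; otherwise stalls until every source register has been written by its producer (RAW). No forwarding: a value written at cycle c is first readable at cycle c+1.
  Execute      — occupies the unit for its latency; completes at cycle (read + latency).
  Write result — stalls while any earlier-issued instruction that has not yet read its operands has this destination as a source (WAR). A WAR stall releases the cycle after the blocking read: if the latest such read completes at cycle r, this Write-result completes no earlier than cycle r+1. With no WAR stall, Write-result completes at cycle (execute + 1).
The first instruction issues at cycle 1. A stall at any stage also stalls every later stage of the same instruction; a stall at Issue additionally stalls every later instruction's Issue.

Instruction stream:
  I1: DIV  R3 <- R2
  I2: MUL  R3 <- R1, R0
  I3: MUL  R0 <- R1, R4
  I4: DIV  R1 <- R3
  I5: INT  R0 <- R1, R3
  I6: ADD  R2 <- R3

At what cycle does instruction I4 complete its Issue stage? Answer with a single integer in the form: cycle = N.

[1] issue I1 (DIV)
[2] I1 read-ops
[10] I1 finished on DIV
[11] I1→R3
[12] issue I2 (MUL)
[13] I2 read-ops
[17] I2 finished on MUL
[18] I2→R3
[19] issue I3 (MUL)
[20] I3 read-ops · issue I4 (DIV)
[21] I4 read-ops
[24] I3 finished on MUL
[25] I3→R0
[26] issue I5 (INT)
[27] issue I6 (ADD)
[28] I6 read-ops
[29] I4 finished on DIV
[30] I4→R1 · I6 finished on ADD
[31] I5 read-ops · I6→R2
[32] I5 finished on INT
[33] I5→R0

cycle = 20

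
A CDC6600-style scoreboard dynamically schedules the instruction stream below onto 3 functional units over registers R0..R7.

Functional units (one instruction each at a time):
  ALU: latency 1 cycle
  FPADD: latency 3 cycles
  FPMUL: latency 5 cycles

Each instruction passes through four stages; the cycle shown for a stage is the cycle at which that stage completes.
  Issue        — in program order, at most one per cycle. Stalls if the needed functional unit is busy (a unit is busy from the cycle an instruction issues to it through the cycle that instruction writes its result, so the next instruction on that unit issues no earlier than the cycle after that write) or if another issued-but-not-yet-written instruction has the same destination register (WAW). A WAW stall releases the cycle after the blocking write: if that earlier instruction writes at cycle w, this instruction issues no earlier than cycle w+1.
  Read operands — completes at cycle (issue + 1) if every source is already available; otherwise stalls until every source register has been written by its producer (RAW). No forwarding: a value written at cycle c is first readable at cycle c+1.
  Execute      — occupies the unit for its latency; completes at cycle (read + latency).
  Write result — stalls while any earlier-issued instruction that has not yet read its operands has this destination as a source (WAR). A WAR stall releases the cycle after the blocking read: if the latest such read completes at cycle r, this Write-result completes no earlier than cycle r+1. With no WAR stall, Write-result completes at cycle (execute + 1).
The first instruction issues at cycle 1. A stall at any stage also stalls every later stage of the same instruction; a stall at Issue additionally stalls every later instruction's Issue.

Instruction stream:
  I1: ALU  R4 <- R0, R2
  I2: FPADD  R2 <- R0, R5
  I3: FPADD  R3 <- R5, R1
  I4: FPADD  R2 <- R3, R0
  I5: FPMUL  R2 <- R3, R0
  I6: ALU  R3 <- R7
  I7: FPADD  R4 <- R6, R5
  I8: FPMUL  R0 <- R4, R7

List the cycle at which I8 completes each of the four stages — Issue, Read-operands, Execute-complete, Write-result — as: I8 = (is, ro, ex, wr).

I8 = (28, 29, 34, 35)

[I1] 1/2/3/4
[I2] 2/3/6/7
[I3] 8/9/12/13  (struct: FPADD busy until I2 writes@7)
[I4] 14/15/18/19  (struct: FPADD busy until I3 writes@13)
[I5] 20/21/26/27  (WAW R2: wait I4 write@19)
[I6] 21/22/23/24
[I7] 22/23/26/27
[I8] 28/29/34/35  (struct: FPMUL busy until I5 writes@27)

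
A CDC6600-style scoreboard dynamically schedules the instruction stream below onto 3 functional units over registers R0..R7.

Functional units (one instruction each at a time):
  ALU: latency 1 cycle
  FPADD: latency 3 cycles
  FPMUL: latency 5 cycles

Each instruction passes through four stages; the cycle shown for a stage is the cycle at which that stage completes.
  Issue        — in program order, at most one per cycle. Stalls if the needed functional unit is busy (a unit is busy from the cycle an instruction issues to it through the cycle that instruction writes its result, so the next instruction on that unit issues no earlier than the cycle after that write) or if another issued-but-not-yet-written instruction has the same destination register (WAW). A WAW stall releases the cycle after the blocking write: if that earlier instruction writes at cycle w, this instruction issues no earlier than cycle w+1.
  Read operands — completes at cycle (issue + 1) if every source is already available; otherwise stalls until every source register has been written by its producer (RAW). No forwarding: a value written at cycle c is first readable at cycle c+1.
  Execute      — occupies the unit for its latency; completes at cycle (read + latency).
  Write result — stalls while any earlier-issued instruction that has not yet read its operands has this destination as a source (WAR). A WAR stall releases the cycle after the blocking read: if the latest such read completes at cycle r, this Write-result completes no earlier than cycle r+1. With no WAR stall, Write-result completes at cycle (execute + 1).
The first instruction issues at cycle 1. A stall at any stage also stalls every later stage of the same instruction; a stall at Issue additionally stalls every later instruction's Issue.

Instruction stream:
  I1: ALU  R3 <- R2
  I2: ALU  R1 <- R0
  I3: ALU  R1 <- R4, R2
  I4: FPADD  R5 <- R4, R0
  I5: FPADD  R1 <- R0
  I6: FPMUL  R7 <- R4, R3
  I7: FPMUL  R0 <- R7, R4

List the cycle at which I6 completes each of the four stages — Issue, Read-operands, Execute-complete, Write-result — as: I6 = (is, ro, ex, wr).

I6 = (17, 18, 23, 24)

t=1  I1 issues→ALU
t=2  I1 reads
t=3  I1 exec-done
t=4  I1 writes R3
t=5  I2 issues→ALU
t=6  I2 reads
t=7  I2 exec-done
t=8  I2 writes R1
t=9  I3 issues→ALU
t=10  I3 reads, I4 issues→FPADD
t=11  I3 exec-done, I4 reads
t=12  I3 writes R1
t=14  I4 exec-done
t=15  I4 writes R5
t=16  I5 issues→FPADD
t=17  I5 reads, I6 issues→FPMUL
t=18  I6 reads
t=20  I5 exec-done
t=21  I5 writes R1
t=23  I6 exec-done
t=24  I6 writes R7
t=25  I7 issues→FPMUL
t=26  I7 reads
t=31  I7 exec-done
t=32  I7 writes R0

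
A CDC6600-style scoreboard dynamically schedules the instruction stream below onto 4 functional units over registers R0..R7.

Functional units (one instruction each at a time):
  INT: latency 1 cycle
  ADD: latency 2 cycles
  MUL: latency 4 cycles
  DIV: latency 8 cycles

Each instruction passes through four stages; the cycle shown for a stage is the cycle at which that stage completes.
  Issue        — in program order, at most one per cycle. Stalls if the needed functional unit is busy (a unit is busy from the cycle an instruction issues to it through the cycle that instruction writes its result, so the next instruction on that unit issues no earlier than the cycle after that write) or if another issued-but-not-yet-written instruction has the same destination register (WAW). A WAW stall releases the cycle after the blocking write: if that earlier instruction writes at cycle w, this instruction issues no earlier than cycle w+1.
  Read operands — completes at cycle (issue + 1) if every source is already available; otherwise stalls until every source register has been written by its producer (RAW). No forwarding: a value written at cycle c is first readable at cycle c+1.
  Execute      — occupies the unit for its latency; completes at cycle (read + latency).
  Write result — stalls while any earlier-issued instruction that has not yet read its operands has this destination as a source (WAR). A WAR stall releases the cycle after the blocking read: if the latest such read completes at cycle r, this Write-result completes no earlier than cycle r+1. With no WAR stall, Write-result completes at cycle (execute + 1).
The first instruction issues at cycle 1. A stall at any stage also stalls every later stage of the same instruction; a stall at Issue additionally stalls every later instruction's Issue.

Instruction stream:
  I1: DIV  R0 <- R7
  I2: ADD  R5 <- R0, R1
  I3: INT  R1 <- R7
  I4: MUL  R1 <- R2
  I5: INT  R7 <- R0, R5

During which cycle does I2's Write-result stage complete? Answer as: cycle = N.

cycle 1: I1 dispatched to DIV
cycle 2: I1 operands ready, I2 dispatched to ADD
cycle 3: I3 dispatched to INT
cycle 4: I3 operands ready
cycle 5: I3 complete
cycle 10: I1 complete
cycle 11: R0←I1
cycle 12: I2 operands ready
cycle 13: R1←I3
cycle 14: I2 complete, I4 dispatched to MUL
cycle 15: R5←I2, I4 operands ready, I5 dispatched to INT
cycle 16: I5 operands ready
cycle 17: I5 complete
cycle 18: R7←I5
cycle 19: I4 complete
cycle 20: R1←I4

cycle = 15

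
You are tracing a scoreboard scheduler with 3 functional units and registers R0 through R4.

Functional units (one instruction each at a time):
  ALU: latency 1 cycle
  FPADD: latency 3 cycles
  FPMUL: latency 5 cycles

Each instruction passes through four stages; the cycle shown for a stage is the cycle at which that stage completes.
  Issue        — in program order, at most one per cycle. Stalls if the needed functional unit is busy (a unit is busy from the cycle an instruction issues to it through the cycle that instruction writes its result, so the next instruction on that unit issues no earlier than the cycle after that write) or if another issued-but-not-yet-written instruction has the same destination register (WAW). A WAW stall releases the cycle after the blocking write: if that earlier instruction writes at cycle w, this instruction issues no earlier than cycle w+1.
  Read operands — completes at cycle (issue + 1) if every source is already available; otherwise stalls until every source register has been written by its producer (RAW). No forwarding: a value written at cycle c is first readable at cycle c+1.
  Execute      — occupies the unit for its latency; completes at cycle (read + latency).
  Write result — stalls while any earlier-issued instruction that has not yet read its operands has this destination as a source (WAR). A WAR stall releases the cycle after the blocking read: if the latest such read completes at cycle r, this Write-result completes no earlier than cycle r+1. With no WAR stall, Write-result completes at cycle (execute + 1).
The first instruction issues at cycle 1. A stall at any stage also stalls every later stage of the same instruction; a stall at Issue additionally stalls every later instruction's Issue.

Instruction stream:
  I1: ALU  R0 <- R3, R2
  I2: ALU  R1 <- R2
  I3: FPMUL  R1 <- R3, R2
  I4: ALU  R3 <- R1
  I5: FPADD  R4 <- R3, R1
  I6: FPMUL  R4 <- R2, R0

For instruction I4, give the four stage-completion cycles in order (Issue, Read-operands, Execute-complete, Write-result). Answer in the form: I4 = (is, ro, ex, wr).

[I1] 1/2/3/4
[I2] 5/6/7/8  (struct: ALU busy until I1 writes@4)
[I3] 9/10/15/16  (WAW R1: wait I2 write@8)
[I4] 10/17/18/19  (RAW R1: wait I3 write@16)
[I5] 11/20/23/24  (RAW R3: wait I4 write@19)
[I6] 25/26/31/32  (WAW R4: wait I5 write@24)

I4 = (10, 17, 18, 19)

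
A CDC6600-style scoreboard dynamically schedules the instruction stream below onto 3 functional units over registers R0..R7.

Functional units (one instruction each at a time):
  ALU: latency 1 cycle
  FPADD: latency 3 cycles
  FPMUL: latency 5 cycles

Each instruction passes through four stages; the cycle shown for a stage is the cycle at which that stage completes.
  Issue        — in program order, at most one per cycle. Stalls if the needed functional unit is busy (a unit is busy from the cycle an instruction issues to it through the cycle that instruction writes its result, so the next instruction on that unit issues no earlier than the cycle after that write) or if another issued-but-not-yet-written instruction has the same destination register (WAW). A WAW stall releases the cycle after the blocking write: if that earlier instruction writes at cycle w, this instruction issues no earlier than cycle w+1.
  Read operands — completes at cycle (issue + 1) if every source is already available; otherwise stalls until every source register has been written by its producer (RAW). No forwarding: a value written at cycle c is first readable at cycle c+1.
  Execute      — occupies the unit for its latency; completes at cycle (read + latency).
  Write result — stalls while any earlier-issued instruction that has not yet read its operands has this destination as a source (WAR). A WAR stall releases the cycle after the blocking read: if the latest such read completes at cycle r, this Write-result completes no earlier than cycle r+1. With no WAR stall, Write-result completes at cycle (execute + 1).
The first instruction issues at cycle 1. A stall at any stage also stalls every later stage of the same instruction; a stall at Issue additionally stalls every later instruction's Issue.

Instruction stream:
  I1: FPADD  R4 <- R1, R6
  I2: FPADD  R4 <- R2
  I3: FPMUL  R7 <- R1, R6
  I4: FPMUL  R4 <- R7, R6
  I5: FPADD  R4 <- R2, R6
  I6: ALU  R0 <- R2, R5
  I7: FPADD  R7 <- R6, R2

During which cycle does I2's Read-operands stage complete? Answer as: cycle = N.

cycle = 8

c1: I1 dispatched to FPADD
c2: I1 operands ready
c5: I1 complete
c6: R4←I1
c7: I2 dispatched to FPADD
c8: I2 operands ready | I3 dispatched to FPMUL
c9: I3 operands ready
c11: I2 complete
c12: R4←I2
c14: I3 complete
c15: R7←I3
c16: I4 dispatched to FPMUL
c17: I4 operands ready
c22: I4 complete
c23: R4←I4
c24: I5 dispatched to FPADD
c25: I5 operands ready | I6 dispatched to ALU
c26: I6 operands ready
c27: I6 complete
c28: I5 complete | R0←I6
c29: R4←I5
c30: I7 dispatched to FPADD
c31: I7 operands ready
c34: I7 complete
c35: R7←I7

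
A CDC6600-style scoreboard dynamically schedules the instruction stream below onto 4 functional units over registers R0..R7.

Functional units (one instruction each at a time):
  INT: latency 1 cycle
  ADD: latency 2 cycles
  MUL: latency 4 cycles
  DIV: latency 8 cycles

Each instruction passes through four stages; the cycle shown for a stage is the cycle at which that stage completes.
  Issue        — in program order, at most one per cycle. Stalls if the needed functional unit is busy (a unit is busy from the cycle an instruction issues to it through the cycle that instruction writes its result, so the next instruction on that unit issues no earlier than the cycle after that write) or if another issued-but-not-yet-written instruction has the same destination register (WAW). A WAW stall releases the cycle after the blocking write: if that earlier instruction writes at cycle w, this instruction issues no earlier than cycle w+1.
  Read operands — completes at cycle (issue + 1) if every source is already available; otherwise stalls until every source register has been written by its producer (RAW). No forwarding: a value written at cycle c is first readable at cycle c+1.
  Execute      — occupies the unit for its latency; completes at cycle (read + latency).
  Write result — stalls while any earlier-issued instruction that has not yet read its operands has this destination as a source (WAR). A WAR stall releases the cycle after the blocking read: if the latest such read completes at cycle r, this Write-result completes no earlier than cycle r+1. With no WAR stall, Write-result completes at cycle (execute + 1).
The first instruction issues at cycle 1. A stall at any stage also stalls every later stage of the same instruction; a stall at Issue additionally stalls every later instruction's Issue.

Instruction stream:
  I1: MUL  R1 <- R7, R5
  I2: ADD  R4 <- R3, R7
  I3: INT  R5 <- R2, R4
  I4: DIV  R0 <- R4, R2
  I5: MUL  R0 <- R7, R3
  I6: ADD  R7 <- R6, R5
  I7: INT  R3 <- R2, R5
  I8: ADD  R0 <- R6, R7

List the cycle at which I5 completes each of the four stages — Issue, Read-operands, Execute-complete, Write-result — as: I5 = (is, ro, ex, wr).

I5 = (17, 18, 22, 23)

  I1 | 1 | 2 | 6 | 7
  I2 | 2 | 3 | 5 | 6
  I3 | 3 | 7 | 8 | 9   RAW R4: wait I2 write@6
  I4 | 4 | 7 | 15 | 16   RAW R4: wait I2 write@6
  I5 | 17 | 18 | 22 | 23   WAW R0: wait I4 write@16
  I6 | 18 | 19 | 21 | 22
  I7 | 19 | 20 | 21 | 22
  I8 | 24 | 25 | 27 | 28   WAW R0: wait I5 write@23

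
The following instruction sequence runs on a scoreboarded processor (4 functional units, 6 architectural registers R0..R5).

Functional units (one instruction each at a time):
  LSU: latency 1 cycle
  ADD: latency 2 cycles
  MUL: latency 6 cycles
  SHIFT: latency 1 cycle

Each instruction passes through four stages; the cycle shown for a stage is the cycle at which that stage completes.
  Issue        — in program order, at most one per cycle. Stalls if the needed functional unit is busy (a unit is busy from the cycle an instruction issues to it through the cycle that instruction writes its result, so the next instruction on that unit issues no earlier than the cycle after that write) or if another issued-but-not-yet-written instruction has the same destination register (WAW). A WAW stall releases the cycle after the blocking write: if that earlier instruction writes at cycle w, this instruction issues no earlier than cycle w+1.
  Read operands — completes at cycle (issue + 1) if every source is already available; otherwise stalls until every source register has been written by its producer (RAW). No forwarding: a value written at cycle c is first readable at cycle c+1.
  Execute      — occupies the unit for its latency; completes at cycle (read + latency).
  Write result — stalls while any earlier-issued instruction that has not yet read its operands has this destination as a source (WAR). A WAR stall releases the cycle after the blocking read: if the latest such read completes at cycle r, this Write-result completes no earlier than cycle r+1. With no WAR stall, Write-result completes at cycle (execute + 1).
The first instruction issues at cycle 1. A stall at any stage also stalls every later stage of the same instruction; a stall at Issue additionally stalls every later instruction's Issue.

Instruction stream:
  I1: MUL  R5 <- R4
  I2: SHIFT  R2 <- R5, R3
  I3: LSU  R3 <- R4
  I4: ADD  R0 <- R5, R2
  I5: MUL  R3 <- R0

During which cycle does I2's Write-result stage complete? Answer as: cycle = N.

cycle = 12

I1: IS=1 RO=2 EX=8 WR=9
I2: IS=2 RO=10 EX=11 WR=12  [RAW R5: wait I1 write@9]
I3: IS=3 RO=4 EX=5 WR=11  [WAR R3: wait I2 read@10]
I4: IS=4 RO=13 EX=15 WR=16  [RAW R2: wait I2 write@12]
I5: IS=12 RO=17 EX=23 WR=24  [WAW R3: wait I3 write@11; RAW R0: wait I4 write@16]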